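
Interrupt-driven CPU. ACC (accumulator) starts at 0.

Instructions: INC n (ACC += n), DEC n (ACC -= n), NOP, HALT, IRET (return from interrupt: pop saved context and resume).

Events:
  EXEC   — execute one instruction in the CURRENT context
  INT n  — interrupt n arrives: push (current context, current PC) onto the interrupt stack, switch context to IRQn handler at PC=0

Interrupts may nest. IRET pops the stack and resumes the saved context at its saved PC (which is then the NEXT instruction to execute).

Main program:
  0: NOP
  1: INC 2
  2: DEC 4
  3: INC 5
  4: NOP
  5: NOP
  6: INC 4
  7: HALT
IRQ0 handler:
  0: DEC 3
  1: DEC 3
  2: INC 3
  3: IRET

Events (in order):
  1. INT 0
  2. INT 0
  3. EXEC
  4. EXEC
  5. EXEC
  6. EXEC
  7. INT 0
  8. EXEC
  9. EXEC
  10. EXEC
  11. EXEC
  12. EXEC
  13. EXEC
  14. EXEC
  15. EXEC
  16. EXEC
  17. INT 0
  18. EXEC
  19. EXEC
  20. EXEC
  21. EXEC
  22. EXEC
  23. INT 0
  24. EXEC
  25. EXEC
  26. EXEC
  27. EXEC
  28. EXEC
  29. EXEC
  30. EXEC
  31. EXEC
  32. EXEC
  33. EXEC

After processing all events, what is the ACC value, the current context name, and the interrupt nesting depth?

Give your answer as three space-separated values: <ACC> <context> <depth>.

Event 1 (INT 0): INT 0 arrives: push (MAIN, PC=0), enter IRQ0 at PC=0 (depth now 1)
Event 2 (INT 0): INT 0 arrives: push (IRQ0, PC=0), enter IRQ0 at PC=0 (depth now 2)
Event 3 (EXEC): [IRQ0] PC=0: DEC 3 -> ACC=-3
Event 4 (EXEC): [IRQ0] PC=1: DEC 3 -> ACC=-6
Event 5 (EXEC): [IRQ0] PC=2: INC 3 -> ACC=-3
Event 6 (EXEC): [IRQ0] PC=3: IRET -> resume IRQ0 at PC=0 (depth now 1)
Event 7 (INT 0): INT 0 arrives: push (IRQ0, PC=0), enter IRQ0 at PC=0 (depth now 2)
Event 8 (EXEC): [IRQ0] PC=0: DEC 3 -> ACC=-6
Event 9 (EXEC): [IRQ0] PC=1: DEC 3 -> ACC=-9
Event 10 (EXEC): [IRQ0] PC=2: INC 3 -> ACC=-6
Event 11 (EXEC): [IRQ0] PC=3: IRET -> resume IRQ0 at PC=0 (depth now 1)
Event 12 (EXEC): [IRQ0] PC=0: DEC 3 -> ACC=-9
Event 13 (EXEC): [IRQ0] PC=1: DEC 3 -> ACC=-12
Event 14 (EXEC): [IRQ0] PC=2: INC 3 -> ACC=-9
Event 15 (EXEC): [IRQ0] PC=3: IRET -> resume MAIN at PC=0 (depth now 0)
Event 16 (EXEC): [MAIN] PC=0: NOP
Event 17 (INT 0): INT 0 arrives: push (MAIN, PC=1), enter IRQ0 at PC=0 (depth now 1)
Event 18 (EXEC): [IRQ0] PC=0: DEC 3 -> ACC=-12
Event 19 (EXEC): [IRQ0] PC=1: DEC 3 -> ACC=-15
Event 20 (EXEC): [IRQ0] PC=2: INC 3 -> ACC=-12
Event 21 (EXEC): [IRQ0] PC=3: IRET -> resume MAIN at PC=1 (depth now 0)
Event 22 (EXEC): [MAIN] PC=1: INC 2 -> ACC=-10
Event 23 (INT 0): INT 0 arrives: push (MAIN, PC=2), enter IRQ0 at PC=0 (depth now 1)
Event 24 (EXEC): [IRQ0] PC=0: DEC 3 -> ACC=-13
Event 25 (EXEC): [IRQ0] PC=1: DEC 3 -> ACC=-16
Event 26 (EXEC): [IRQ0] PC=2: INC 3 -> ACC=-13
Event 27 (EXEC): [IRQ0] PC=3: IRET -> resume MAIN at PC=2 (depth now 0)
Event 28 (EXEC): [MAIN] PC=2: DEC 4 -> ACC=-17
Event 29 (EXEC): [MAIN] PC=3: INC 5 -> ACC=-12
Event 30 (EXEC): [MAIN] PC=4: NOP
Event 31 (EXEC): [MAIN] PC=5: NOP
Event 32 (EXEC): [MAIN] PC=6: INC 4 -> ACC=-8
Event 33 (EXEC): [MAIN] PC=7: HALT

Answer: -8 MAIN 0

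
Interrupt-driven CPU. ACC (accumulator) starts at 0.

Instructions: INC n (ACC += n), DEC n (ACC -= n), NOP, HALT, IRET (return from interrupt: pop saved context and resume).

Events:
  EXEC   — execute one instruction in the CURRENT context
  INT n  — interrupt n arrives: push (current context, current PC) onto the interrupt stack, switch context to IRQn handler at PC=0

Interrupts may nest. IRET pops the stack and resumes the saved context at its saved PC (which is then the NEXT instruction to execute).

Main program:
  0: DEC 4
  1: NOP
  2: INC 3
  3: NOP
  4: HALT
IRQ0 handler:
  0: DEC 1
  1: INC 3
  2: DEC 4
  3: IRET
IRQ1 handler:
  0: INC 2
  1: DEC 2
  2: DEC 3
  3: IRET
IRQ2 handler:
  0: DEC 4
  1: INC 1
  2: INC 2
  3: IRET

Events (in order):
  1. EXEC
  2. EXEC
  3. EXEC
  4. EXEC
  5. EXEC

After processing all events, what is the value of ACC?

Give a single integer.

Event 1 (EXEC): [MAIN] PC=0: DEC 4 -> ACC=-4
Event 2 (EXEC): [MAIN] PC=1: NOP
Event 3 (EXEC): [MAIN] PC=2: INC 3 -> ACC=-1
Event 4 (EXEC): [MAIN] PC=3: NOP
Event 5 (EXEC): [MAIN] PC=4: HALT

Answer: -1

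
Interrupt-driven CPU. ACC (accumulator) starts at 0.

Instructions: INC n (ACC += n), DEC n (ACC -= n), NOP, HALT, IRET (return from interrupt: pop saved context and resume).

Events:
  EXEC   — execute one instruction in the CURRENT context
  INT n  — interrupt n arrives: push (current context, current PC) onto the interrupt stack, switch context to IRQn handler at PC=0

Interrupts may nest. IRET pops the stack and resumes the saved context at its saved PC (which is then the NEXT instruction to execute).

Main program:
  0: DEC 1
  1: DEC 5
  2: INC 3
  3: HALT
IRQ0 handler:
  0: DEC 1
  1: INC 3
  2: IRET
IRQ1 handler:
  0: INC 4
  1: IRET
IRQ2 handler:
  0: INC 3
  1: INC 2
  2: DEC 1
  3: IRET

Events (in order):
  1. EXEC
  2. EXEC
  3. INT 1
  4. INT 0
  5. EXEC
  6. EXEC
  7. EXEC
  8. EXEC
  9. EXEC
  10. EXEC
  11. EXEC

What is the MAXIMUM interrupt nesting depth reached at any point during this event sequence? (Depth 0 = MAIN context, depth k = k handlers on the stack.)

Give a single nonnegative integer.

Answer: 2

Derivation:
Event 1 (EXEC): [MAIN] PC=0: DEC 1 -> ACC=-1 [depth=0]
Event 2 (EXEC): [MAIN] PC=1: DEC 5 -> ACC=-6 [depth=0]
Event 3 (INT 1): INT 1 arrives: push (MAIN, PC=2), enter IRQ1 at PC=0 (depth now 1) [depth=1]
Event 4 (INT 0): INT 0 arrives: push (IRQ1, PC=0), enter IRQ0 at PC=0 (depth now 2) [depth=2]
Event 5 (EXEC): [IRQ0] PC=0: DEC 1 -> ACC=-7 [depth=2]
Event 6 (EXEC): [IRQ0] PC=1: INC 3 -> ACC=-4 [depth=2]
Event 7 (EXEC): [IRQ0] PC=2: IRET -> resume IRQ1 at PC=0 (depth now 1) [depth=1]
Event 8 (EXEC): [IRQ1] PC=0: INC 4 -> ACC=0 [depth=1]
Event 9 (EXEC): [IRQ1] PC=1: IRET -> resume MAIN at PC=2 (depth now 0) [depth=0]
Event 10 (EXEC): [MAIN] PC=2: INC 3 -> ACC=3 [depth=0]
Event 11 (EXEC): [MAIN] PC=3: HALT [depth=0]
Max depth observed: 2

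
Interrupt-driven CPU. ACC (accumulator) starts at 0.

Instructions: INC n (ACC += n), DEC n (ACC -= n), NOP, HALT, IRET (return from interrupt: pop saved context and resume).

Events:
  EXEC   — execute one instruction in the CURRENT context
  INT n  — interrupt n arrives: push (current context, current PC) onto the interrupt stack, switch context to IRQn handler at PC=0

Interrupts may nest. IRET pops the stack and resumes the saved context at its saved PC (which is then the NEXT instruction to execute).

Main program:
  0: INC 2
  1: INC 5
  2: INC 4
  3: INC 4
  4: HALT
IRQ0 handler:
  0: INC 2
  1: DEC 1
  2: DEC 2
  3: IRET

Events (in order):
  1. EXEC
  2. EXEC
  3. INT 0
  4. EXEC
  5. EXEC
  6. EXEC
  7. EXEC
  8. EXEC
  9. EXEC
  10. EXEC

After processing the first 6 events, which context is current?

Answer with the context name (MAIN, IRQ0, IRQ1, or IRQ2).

Answer: IRQ0

Derivation:
Event 1 (EXEC): [MAIN] PC=0: INC 2 -> ACC=2
Event 2 (EXEC): [MAIN] PC=1: INC 5 -> ACC=7
Event 3 (INT 0): INT 0 arrives: push (MAIN, PC=2), enter IRQ0 at PC=0 (depth now 1)
Event 4 (EXEC): [IRQ0] PC=0: INC 2 -> ACC=9
Event 5 (EXEC): [IRQ0] PC=1: DEC 1 -> ACC=8
Event 6 (EXEC): [IRQ0] PC=2: DEC 2 -> ACC=6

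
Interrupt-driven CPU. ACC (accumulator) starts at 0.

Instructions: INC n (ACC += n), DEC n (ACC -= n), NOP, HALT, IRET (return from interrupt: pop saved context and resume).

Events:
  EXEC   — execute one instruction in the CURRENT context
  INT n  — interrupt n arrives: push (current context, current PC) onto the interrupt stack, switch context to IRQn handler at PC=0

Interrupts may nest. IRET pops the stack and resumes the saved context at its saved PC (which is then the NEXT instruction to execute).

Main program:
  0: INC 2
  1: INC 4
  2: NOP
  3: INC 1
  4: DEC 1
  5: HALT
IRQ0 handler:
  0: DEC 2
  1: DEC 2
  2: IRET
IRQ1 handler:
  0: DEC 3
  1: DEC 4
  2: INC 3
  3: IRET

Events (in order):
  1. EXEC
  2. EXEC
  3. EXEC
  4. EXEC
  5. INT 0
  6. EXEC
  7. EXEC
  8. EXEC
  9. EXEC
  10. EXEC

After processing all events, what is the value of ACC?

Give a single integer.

Event 1 (EXEC): [MAIN] PC=0: INC 2 -> ACC=2
Event 2 (EXEC): [MAIN] PC=1: INC 4 -> ACC=6
Event 3 (EXEC): [MAIN] PC=2: NOP
Event 4 (EXEC): [MAIN] PC=3: INC 1 -> ACC=7
Event 5 (INT 0): INT 0 arrives: push (MAIN, PC=4), enter IRQ0 at PC=0 (depth now 1)
Event 6 (EXEC): [IRQ0] PC=0: DEC 2 -> ACC=5
Event 7 (EXEC): [IRQ0] PC=1: DEC 2 -> ACC=3
Event 8 (EXEC): [IRQ0] PC=2: IRET -> resume MAIN at PC=4 (depth now 0)
Event 9 (EXEC): [MAIN] PC=4: DEC 1 -> ACC=2
Event 10 (EXEC): [MAIN] PC=5: HALT

Answer: 2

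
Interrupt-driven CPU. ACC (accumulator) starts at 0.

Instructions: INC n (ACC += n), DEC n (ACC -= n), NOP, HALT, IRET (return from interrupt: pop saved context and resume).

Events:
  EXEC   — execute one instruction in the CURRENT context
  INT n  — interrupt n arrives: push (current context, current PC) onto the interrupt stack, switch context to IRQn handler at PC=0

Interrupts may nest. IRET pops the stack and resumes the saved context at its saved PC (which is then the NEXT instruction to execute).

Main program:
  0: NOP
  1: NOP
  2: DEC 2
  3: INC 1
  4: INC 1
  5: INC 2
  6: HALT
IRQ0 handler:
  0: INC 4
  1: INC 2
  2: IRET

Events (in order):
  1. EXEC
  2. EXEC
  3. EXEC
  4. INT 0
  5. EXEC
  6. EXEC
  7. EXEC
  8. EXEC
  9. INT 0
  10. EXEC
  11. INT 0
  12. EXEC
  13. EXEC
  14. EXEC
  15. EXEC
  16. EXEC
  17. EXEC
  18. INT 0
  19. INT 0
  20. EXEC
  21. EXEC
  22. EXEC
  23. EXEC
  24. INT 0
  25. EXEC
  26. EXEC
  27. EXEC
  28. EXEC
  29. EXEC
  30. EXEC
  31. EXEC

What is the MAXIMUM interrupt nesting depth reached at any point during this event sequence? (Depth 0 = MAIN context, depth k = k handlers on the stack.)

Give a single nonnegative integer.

Event 1 (EXEC): [MAIN] PC=0: NOP [depth=0]
Event 2 (EXEC): [MAIN] PC=1: NOP [depth=0]
Event 3 (EXEC): [MAIN] PC=2: DEC 2 -> ACC=-2 [depth=0]
Event 4 (INT 0): INT 0 arrives: push (MAIN, PC=3), enter IRQ0 at PC=0 (depth now 1) [depth=1]
Event 5 (EXEC): [IRQ0] PC=0: INC 4 -> ACC=2 [depth=1]
Event 6 (EXEC): [IRQ0] PC=1: INC 2 -> ACC=4 [depth=1]
Event 7 (EXEC): [IRQ0] PC=2: IRET -> resume MAIN at PC=3 (depth now 0) [depth=0]
Event 8 (EXEC): [MAIN] PC=3: INC 1 -> ACC=5 [depth=0]
Event 9 (INT 0): INT 0 arrives: push (MAIN, PC=4), enter IRQ0 at PC=0 (depth now 1) [depth=1]
Event 10 (EXEC): [IRQ0] PC=0: INC 4 -> ACC=9 [depth=1]
Event 11 (INT 0): INT 0 arrives: push (IRQ0, PC=1), enter IRQ0 at PC=0 (depth now 2) [depth=2]
Event 12 (EXEC): [IRQ0] PC=0: INC 4 -> ACC=13 [depth=2]
Event 13 (EXEC): [IRQ0] PC=1: INC 2 -> ACC=15 [depth=2]
Event 14 (EXEC): [IRQ0] PC=2: IRET -> resume IRQ0 at PC=1 (depth now 1) [depth=1]
Event 15 (EXEC): [IRQ0] PC=1: INC 2 -> ACC=17 [depth=1]
Event 16 (EXEC): [IRQ0] PC=2: IRET -> resume MAIN at PC=4 (depth now 0) [depth=0]
Event 17 (EXEC): [MAIN] PC=4: INC 1 -> ACC=18 [depth=0]
Event 18 (INT 0): INT 0 arrives: push (MAIN, PC=5), enter IRQ0 at PC=0 (depth now 1) [depth=1]
Event 19 (INT 0): INT 0 arrives: push (IRQ0, PC=0), enter IRQ0 at PC=0 (depth now 2) [depth=2]
Event 20 (EXEC): [IRQ0] PC=0: INC 4 -> ACC=22 [depth=2]
Event 21 (EXEC): [IRQ0] PC=1: INC 2 -> ACC=24 [depth=2]
Event 22 (EXEC): [IRQ0] PC=2: IRET -> resume IRQ0 at PC=0 (depth now 1) [depth=1]
Event 23 (EXEC): [IRQ0] PC=0: INC 4 -> ACC=28 [depth=1]
Event 24 (INT 0): INT 0 arrives: push (IRQ0, PC=1), enter IRQ0 at PC=0 (depth now 2) [depth=2]
Event 25 (EXEC): [IRQ0] PC=0: INC 4 -> ACC=32 [depth=2]
Event 26 (EXEC): [IRQ0] PC=1: INC 2 -> ACC=34 [depth=2]
Event 27 (EXEC): [IRQ0] PC=2: IRET -> resume IRQ0 at PC=1 (depth now 1) [depth=1]
Event 28 (EXEC): [IRQ0] PC=1: INC 2 -> ACC=36 [depth=1]
Event 29 (EXEC): [IRQ0] PC=2: IRET -> resume MAIN at PC=5 (depth now 0) [depth=0]
Event 30 (EXEC): [MAIN] PC=5: INC 2 -> ACC=38 [depth=0]
Event 31 (EXEC): [MAIN] PC=6: HALT [depth=0]
Max depth observed: 2

Answer: 2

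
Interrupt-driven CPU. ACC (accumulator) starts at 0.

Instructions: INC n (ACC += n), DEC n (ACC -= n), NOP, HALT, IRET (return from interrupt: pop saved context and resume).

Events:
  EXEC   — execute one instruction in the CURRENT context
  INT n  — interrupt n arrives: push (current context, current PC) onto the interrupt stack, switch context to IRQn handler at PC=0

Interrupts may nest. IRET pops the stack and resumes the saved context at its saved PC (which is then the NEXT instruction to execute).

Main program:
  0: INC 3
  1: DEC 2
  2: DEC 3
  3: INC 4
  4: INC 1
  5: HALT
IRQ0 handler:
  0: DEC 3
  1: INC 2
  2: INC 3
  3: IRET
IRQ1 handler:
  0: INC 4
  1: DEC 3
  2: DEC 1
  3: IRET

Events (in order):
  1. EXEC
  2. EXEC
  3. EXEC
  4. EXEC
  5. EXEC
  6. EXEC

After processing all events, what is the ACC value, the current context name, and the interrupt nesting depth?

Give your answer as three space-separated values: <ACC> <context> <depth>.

Event 1 (EXEC): [MAIN] PC=0: INC 3 -> ACC=3
Event 2 (EXEC): [MAIN] PC=1: DEC 2 -> ACC=1
Event 3 (EXEC): [MAIN] PC=2: DEC 3 -> ACC=-2
Event 4 (EXEC): [MAIN] PC=3: INC 4 -> ACC=2
Event 5 (EXEC): [MAIN] PC=4: INC 1 -> ACC=3
Event 6 (EXEC): [MAIN] PC=5: HALT

Answer: 3 MAIN 0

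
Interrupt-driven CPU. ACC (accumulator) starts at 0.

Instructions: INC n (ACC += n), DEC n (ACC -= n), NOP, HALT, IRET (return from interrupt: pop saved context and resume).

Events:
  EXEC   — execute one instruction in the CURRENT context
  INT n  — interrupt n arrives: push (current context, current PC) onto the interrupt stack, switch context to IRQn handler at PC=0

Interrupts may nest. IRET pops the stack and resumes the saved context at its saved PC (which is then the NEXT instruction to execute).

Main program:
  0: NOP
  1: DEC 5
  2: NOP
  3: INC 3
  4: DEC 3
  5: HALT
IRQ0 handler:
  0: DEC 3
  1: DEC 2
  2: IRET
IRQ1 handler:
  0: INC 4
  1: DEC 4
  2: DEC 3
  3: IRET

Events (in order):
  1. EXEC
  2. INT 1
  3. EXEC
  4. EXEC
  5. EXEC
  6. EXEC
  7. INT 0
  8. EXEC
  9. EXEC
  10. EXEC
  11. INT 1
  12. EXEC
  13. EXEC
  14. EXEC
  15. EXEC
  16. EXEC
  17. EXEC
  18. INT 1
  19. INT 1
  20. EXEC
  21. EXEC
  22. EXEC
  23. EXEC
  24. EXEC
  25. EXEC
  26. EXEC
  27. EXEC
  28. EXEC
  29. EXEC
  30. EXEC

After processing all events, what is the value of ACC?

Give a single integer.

Event 1 (EXEC): [MAIN] PC=0: NOP
Event 2 (INT 1): INT 1 arrives: push (MAIN, PC=1), enter IRQ1 at PC=0 (depth now 1)
Event 3 (EXEC): [IRQ1] PC=0: INC 4 -> ACC=4
Event 4 (EXEC): [IRQ1] PC=1: DEC 4 -> ACC=0
Event 5 (EXEC): [IRQ1] PC=2: DEC 3 -> ACC=-3
Event 6 (EXEC): [IRQ1] PC=3: IRET -> resume MAIN at PC=1 (depth now 0)
Event 7 (INT 0): INT 0 arrives: push (MAIN, PC=1), enter IRQ0 at PC=0 (depth now 1)
Event 8 (EXEC): [IRQ0] PC=0: DEC 3 -> ACC=-6
Event 9 (EXEC): [IRQ0] PC=1: DEC 2 -> ACC=-8
Event 10 (EXEC): [IRQ0] PC=2: IRET -> resume MAIN at PC=1 (depth now 0)
Event 11 (INT 1): INT 1 arrives: push (MAIN, PC=1), enter IRQ1 at PC=0 (depth now 1)
Event 12 (EXEC): [IRQ1] PC=0: INC 4 -> ACC=-4
Event 13 (EXEC): [IRQ1] PC=1: DEC 4 -> ACC=-8
Event 14 (EXEC): [IRQ1] PC=2: DEC 3 -> ACC=-11
Event 15 (EXEC): [IRQ1] PC=3: IRET -> resume MAIN at PC=1 (depth now 0)
Event 16 (EXEC): [MAIN] PC=1: DEC 5 -> ACC=-16
Event 17 (EXEC): [MAIN] PC=2: NOP
Event 18 (INT 1): INT 1 arrives: push (MAIN, PC=3), enter IRQ1 at PC=0 (depth now 1)
Event 19 (INT 1): INT 1 arrives: push (IRQ1, PC=0), enter IRQ1 at PC=0 (depth now 2)
Event 20 (EXEC): [IRQ1] PC=0: INC 4 -> ACC=-12
Event 21 (EXEC): [IRQ1] PC=1: DEC 4 -> ACC=-16
Event 22 (EXEC): [IRQ1] PC=2: DEC 3 -> ACC=-19
Event 23 (EXEC): [IRQ1] PC=3: IRET -> resume IRQ1 at PC=0 (depth now 1)
Event 24 (EXEC): [IRQ1] PC=0: INC 4 -> ACC=-15
Event 25 (EXEC): [IRQ1] PC=1: DEC 4 -> ACC=-19
Event 26 (EXEC): [IRQ1] PC=2: DEC 3 -> ACC=-22
Event 27 (EXEC): [IRQ1] PC=3: IRET -> resume MAIN at PC=3 (depth now 0)
Event 28 (EXEC): [MAIN] PC=3: INC 3 -> ACC=-19
Event 29 (EXEC): [MAIN] PC=4: DEC 3 -> ACC=-22
Event 30 (EXEC): [MAIN] PC=5: HALT

Answer: -22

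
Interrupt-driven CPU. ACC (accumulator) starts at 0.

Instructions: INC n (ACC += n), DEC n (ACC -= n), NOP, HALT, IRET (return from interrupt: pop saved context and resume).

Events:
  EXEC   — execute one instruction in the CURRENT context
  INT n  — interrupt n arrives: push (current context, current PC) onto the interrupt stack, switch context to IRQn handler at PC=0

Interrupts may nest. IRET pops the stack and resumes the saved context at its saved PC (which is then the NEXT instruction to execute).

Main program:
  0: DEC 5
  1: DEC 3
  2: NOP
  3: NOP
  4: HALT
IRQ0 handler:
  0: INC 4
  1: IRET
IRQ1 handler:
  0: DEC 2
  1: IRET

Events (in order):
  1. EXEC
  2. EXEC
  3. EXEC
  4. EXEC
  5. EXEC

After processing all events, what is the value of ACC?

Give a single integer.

Event 1 (EXEC): [MAIN] PC=0: DEC 5 -> ACC=-5
Event 2 (EXEC): [MAIN] PC=1: DEC 3 -> ACC=-8
Event 3 (EXEC): [MAIN] PC=2: NOP
Event 4 (EXEC): [MAIN] PC=3: NOP
Event 5 (EXEC): [MAIN] PC=4: HALT

Answer: -8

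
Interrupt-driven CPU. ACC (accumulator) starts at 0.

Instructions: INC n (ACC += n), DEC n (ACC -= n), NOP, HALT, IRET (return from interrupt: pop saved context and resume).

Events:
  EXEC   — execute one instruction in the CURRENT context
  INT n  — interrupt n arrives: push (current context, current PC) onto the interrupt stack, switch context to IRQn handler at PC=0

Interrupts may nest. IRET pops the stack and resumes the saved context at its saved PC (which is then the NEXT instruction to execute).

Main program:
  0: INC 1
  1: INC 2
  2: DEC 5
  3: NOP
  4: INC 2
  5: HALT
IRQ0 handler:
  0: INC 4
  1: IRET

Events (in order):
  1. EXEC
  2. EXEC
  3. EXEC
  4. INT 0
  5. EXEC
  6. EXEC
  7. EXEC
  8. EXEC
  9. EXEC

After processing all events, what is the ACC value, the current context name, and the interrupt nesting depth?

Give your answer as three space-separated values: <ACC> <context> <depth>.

Event 1 (EXEC): [MAIN] PC=0: INC 1 -> ACC=1
Event 2 (EXEC): [MAIN] PC=1: INC 2 -> ACC=3
Event 3 (EXEC): [MAIN] PC=2: DEC 5 -> ACC=-2
Event 4 (INT 0): INT 0 arrives: push (MAIN, PC=3), enter IRQ0 at PC=0 (depth now 1)
Event 5 (EXEC): [IRQ0] PC=0: INC 4 -> ACC=2
Event 6 (EXEC): [IRQ0] PC=1: IRET -> resume MAIN at PC=3 (depth now 0)
Event 7 (EXEC): [MAIN] PC=3: NOP
Event 8 (EXEC): [MAIN] PC=4: INC 2 -> ACC=4
Event 9 (EXEC): [MAIN] PC=5: HALT

Answer: 4 MAIN 0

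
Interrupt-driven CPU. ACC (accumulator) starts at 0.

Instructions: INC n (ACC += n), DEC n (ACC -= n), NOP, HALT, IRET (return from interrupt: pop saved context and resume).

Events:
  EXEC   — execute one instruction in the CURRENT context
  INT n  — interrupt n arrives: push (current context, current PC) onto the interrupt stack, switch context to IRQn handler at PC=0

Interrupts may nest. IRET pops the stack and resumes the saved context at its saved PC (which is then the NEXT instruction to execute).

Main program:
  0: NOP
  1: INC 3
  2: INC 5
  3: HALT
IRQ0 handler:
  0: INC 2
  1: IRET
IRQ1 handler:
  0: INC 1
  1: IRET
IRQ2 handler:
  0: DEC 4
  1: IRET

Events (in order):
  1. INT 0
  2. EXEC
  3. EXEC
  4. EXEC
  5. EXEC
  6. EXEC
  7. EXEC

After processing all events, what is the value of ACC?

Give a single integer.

Event 1 (INT 0): INT 0 arrives: push (MAIN, PC=0), enter IRQ0 at PC=0 (depth now 1)
Event 2 (EXEC): [IRQ0] PC=0: INC 2 -> ACC=2
Event 3 (EXEC): [IRQ0] PC=1: IRET -> resume MAIN at PC=0 (depth now 0)
Event 4 (EXEC): [MAIN] PC=0: NOP
Event 5 (EXEC): [MAIN] PC=1: INC 3 -> ACC=5
Event 6 (EXEC): [MAIN] PC=2: INC 5 -> ACC=10
Event 7 (EXEC): [MAIN] PC=3: HALT

Answer: 10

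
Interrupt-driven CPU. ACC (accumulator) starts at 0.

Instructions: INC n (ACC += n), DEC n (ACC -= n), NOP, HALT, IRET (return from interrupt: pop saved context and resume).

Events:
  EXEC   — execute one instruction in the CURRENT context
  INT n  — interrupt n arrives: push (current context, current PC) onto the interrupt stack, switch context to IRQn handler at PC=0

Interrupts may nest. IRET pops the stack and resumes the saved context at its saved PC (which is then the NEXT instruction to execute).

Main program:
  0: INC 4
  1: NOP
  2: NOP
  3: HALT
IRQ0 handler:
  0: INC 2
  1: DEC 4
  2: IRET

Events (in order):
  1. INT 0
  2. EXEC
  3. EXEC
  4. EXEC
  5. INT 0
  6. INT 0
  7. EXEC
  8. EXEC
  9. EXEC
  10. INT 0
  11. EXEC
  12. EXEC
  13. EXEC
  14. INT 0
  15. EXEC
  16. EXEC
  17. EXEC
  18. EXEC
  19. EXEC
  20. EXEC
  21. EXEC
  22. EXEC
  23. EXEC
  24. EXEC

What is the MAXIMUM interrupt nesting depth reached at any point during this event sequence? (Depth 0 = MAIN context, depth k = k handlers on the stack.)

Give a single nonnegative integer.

Answer: 2

Derivation:
Event 1 (INT 0): INT 0 arrives: push (MAIN, PC=0), enter IRQ0 at PC=0 (depth now 1) [depth=1]
Event 2 (EXEC): [IRQ0] PC=0: INC 2 -> ACC=2 [depth=1]
Event 3 (EXEC): [IRQ0] PC=1: DEC 4 -> ACC=-2 [depth=1]
Event 4 (EXEC): [IRQ0] PC=2: IRET -> resume MAIN at PC=0 (depth now 0) [depth=0]
Event 5 (INT 0): INT 0 arrives: push (MAIN, PC=0), enter IRQ0 at PC=0 (depth now 1) [depth=1]
Event 6 (INT 0): INT 0 arrives: push (IRQ0, PC=0), enter IRQ0 at PC=0 (depth now 2) [depth=2]
Event 7 (EXEC): [IRQ0] PC=0: INC 2 -> ACC=0 [depth=2]
Event 8 (EXEC): [IRQ0] PC=1: DEC 4 -> ACC=-4 [depth=2]
Event 9 (EXEC): [IRQ0] PC=2: IRET -> resume IRQ0 at PC=0 (depth now 1) [depth=1]
Event 10 (INT 0): INT 0 arrives: push (IRQ0, PC=0), enter IRQ0 at PC=0 (depth now 2) [depth=2]
Event 11 (EXEC): [IRQ0] PC=0: INC 2 -> ACC=-2 [depth=2]
Event 12 (EXEC): [IRQ0] PC=1: DEC 4 -> ACC=-6 [depth=2]
Event 13 (EXEC): [IRQ0] PC=2: IRET -> resume IRQ0 at PC=0 (depth now 1) [depth=1]
Event 14 (INT 0): INT 0 arrives: push (IRQ0, PC=0), enter IRQ0 at PC=0 (depth now 2) [depth=2]
Event 15 (EXEC): [IRQ0] PC=0: INC 2 -> ACC=-4 [depth=2]
Event 16 (EXEC): [IRQ0] PC=1: DEC 4 -> ACC=-8 [depth=2]
Event 17 (EXEC): [IRQ0] PC=2: IRET -> resume IRQ0 at PC=0 (depth now 1) [depth=1]
Event 18 (EXEC): [IRQ0] PC=0: INC 2 -> ACC=-6 [depth=1]
Event 19 (EXEC): [IRQ0] PC=1: DEC 4 -> ACC=-10 [depth=1]
Event 20 (EXEC): [IRQ0] PC=2: IRET -> resume MAIN at PC=0 (depth now 0) [depth=0]
Event 21 (EXEC): [MAIN] PC=0: INC 4 -> ACC=-6 [depth=0]
Event 22 (EXEC): [MAIN] PC=1: NOP [depth=0]
Event 23 (EXEC): [MAIN] PC=2: NOP [depth=0]
Event 24 (EXEC): [MAIN] PC=3: HALT [depth=0]
Max depth observed: 2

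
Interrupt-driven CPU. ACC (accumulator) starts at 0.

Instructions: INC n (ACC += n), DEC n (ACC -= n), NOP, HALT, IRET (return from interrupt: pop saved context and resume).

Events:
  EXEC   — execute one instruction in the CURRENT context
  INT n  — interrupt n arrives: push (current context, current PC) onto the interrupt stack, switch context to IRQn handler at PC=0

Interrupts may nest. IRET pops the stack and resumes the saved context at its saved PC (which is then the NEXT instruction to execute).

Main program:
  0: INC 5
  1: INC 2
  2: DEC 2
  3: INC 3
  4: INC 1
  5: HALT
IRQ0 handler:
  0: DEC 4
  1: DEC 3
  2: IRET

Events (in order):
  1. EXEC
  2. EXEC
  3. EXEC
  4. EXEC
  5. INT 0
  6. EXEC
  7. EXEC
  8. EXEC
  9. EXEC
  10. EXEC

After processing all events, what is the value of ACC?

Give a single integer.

Answer: 2

Derivation:
Event 1 (EXEC): [MAIN] PC=0: INC 5 -> ACC=5
Event 2 (EXEC): [MAIN] PC=1: INC 2 -> ACC=7
Event 3 (EXEC): [MAIN] PC=2: DEC 2 -> ACC=5
Event 4 (EXEC): [MAIN] PC=3: INC 3 -> ACC=8
Event 5 (INT 0): INT 0 arrives: push (MAIN, PC=4), enter IRQ0 at PC=0 (depth now 1)
Event 6 (EXEC): [IRQ0] PC=0: DEC 4 -> ACC=4
Event 7 (EXEC): [IRQ0] PC=1: DEC 3 -> ACC=1
Event 8 (EXEC): [IRQ0] PC=2: IRET -> resume MAIN at PC=4 (depth now 0)
Event 9 (EXEC): [MAIN] PC=4: INC 1 -> ACC=2
Event 10 (EXEC): [MAIN] PC=5: HALT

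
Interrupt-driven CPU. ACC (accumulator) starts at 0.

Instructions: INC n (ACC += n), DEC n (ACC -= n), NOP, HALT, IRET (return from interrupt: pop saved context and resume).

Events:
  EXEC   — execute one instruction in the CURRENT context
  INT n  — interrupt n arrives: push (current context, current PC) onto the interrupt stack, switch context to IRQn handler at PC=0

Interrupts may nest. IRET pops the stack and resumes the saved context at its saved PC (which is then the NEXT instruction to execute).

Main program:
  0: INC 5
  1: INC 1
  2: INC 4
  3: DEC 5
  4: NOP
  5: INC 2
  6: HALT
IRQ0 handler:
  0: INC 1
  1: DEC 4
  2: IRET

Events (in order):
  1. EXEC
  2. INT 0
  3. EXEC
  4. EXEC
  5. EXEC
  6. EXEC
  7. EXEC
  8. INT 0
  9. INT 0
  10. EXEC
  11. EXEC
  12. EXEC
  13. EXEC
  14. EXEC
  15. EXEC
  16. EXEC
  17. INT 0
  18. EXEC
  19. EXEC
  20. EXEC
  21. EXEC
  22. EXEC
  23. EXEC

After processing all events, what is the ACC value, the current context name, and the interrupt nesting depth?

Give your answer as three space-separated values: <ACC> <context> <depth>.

Answer: -5 MAIN 0

Derivation:
Event 1 (EXEC): [MAIN] PC=0: INC 5 -> ACC=5
Event 2 (INT 0): INT 0 arrives: push (MAIN, PC=1), enter IRQ0 at PC=0 (depth now 1)
Event 3 (EXEC): [IRQ0] PC=0: INC 1 -> ACC=6
Event 4 (EXEC): [IRQ0] PC=1: DEC 4 -> ACC=2
Event 5 (EXEC): [IRQ0] PC=2: IRET -> resume MAIN at PC=1 (depth now 0)
Event 6 (EXEC): [MAIN] PC=1: INC 1 -> ACC=3
Event 7 (EXEC): [MAIN] PC=2: INC 4 -> ACC=7
Event 8 (INT 0): INT 0 arrives: push (MAIN, PC=3), enter IRQ0 at PC=0 (depth now 1)
Event 9 (INT 0): INT 0 arrives: push (IRQ0, PC=0), enter IRQ0 at PC=0 (depth now 2)
Event 10 (EXEC): [IRQ0] PC=0: INC 1 -> ACC=8
Event 11 (EXEC): [IRQ0] PC=1: DEC 4 -> ACC=4
Event 12 (EXEC): [IRQ0] PC=2: IRET -> resume IRQ0 at PC=0 (depth now 1)
Event 13 (EXEC): [IRQ0] PC=0: INC 1 -> ACC=5
Event 14 (EXEC): [IRQ0] PC=1: DEC 4 -> ACC=1
Event 15 (EXEC): [IRQ0] PC=2: IRET -> resume MAIN at PC=3 (depth now 0)
Event 16 (EXEC): [MAIN] PC=3: DEC 5 -> ACC=-4
Event 17 (INT 0): INT 0 arrives: push (MAIN, PC=4), enter IRQ0 at PC=0 (depth now 1)
Event 18 (EXEC): [IRQ0] PC=0: INC 1 -> ACC=-3
Event 19 (EXEC): [IRQ0] PC=1: DEC 4 -> ACC=-7
Event 20 (EXEC): [IRQ0] PC=2: IRET -> resume MAIN at PC=4 (depth now 0)
Event 21 (EXEC): [MAIN] PC=4: NOP
Event 22 (EXEC): [MAIN] PC=5: INC 2 -> ACC=-5
Event 23 (EXEC): [MAIN] PC=6: HALT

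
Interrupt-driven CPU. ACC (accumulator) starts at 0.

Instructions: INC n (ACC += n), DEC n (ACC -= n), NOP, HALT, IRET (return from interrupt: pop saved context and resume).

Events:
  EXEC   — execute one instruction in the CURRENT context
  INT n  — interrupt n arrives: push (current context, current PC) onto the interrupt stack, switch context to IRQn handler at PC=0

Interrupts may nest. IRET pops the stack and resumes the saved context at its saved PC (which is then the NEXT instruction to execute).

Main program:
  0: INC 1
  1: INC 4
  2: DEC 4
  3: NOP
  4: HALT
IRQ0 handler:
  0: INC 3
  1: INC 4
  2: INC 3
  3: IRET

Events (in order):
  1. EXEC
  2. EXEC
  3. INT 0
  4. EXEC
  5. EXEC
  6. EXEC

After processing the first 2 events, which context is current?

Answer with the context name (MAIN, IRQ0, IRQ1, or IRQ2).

Answer: MAIN

Derivation:
Event 1 (EXEC): [MAIN] PC=0: INC 1 -> ACC=1
Event 2 (EXEC): [MAIN] PC=1: INC 4 -> ACC=5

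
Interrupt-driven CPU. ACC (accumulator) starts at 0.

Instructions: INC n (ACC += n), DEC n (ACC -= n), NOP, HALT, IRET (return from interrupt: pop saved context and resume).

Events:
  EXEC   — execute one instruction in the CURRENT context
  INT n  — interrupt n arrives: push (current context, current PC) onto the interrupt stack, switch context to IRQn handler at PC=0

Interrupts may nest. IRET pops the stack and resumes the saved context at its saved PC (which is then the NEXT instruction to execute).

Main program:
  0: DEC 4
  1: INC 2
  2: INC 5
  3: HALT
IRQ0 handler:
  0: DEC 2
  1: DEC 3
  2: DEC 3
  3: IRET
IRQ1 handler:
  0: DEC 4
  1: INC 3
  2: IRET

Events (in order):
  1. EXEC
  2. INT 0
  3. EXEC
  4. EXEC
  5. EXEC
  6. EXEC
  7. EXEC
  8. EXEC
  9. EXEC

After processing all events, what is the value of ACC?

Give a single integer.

Answer: -5

Derivation:
Event 1 (EXEC): [MAIN] PC=0: DEC 4 -> ACC=-4
Event 2 (INT 0): INT 0 arrives: push (MAIN, PC=1), enter IRQ0 at PC=0 (depth now 1)
Event 3 (EXEC): [IRQ0] PC=0: DEC 2 -> ACC=-6
Event 4 (EXEC): [IRQ0] PC=1: DEC 3 -> ACC=-9
Event 5 (EXEC): [IRQ0] PC=2: DEC 3 -> ACC=-12
Event 6 (EXEC): [IRQ0] PC=3: IRET -> resume MAIN at PC=1 (depth now 0)
Event 7 (EXEC): [MAIN] PC=1: INC 2 -> ACC=-10
Event 8 (EXEC): [MAIN] PC=2: INC 5 -> ACC=-5
Event 9 (EXEC): [MAIN] PC=3: HALT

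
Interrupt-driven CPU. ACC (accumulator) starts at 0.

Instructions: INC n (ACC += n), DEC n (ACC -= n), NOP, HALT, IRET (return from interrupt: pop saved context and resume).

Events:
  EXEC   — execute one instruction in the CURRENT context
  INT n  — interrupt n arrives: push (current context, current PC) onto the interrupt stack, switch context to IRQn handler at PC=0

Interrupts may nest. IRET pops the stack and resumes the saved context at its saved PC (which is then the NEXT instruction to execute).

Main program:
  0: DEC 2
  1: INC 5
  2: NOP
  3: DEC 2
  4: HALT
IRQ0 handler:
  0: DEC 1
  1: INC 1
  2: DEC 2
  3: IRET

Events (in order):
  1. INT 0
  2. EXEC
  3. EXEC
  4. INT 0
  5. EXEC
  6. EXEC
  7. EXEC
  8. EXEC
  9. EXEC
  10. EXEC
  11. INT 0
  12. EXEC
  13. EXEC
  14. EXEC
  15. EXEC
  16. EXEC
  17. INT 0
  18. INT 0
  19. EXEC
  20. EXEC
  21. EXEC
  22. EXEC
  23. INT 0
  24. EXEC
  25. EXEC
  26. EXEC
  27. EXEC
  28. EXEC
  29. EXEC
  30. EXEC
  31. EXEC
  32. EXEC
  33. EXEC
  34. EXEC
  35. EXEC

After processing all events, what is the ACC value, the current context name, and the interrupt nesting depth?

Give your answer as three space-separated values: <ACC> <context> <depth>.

Event 1 (INT 0): INT 0 arrives: push (MAIN, PC=0), enter IRQ0 at PC=0 (depth now 1)
Event 2 (EXEC): [IRQ0] PC=0: DEC 1 -> ACC=-1
Event 3 (EXEC): [IRQ0] PC=1: INC 1 -> ACC=0
Event 4 (INT 0): INT 0 arrives: push (IRQ0, PC=2), enter IRQ0 at PC=0 (depth now 2)
Event 5 (EXEC): [IRQ0] PC=0: DEC 1 -> ACC=-1
Event 6 (EXEC): [IRQ0] PC=1: INC 1 -> ACC=0
Event 7 (EXEC): [IRQ0] PC=2: DEC 2 -> ACC=-2
Event 8 (EXEC): [IRQ0] PC=3: IRET -> resume IRQ0 at PC=2 (depth now 1)
Event 9 (EXEC): [IRQ0] PC=2: DEC 2 -> ACC=-4
Event 10 (EXEC): [IRQ0] PC=3: IRET -> resume MAIN at PC=0 (depth now 0)
Event 11 (INT 0): INT 0 arrives: push (MAIN, PC=0), enter IRQ0 at PC=0 (depth now 1)
Event 12 (EXEC): [IRQ0] PC=0: DEC 1 -> ACC=-5
Event 13 (EXEC): [IRQ0] PC=1: INC 1 -> ACC=-4
Event 14 (EXEC): [IRQ0] PC=2: DEC 2 -> ACC=-6
Event 15 (EXEC): [IRQ0] PC=3: IRET -> resume MAIN at PC=0 (depth now 0)
Event 16 (EXEC): [MAIN] PC=0: DEC 2 -> ACC=-8
Event 17 (INT 0): INT 0 arrives: push (MAIN, PC=1), enter IRQ0 at PC=0 (depth now 1)
Event 18 (INT 0): INT 0 arrives: push (IRQ0, PC=0), enter IRQ0 at PC=0 (depth now 2)
Event 19 (EXEC): [IRQ0] PC=0: DEC 1 -> ACC=-9
Event 20 (EXEC): [IRQ0] PC=1: INC 1 -> ACC=-8
Event 21 (EXEC): [IRQ0] PC=2: DEC 2 -> ACC=-10
Event 22 (EXEC): [IRQ0] PC=3: IRET -> resume IRQ0 at PC=0 (depth now 1)
Event 23 (INT 0): INT 0 arrives: push (IRQ0, PC=0), enter IRQ0 at PC=0 (depth now 2)
Event 24 (EXEC): [IRQ0] PC=0: DEC 1 -> ACC=-11
Event 25 (EXEC): [IRQ0] PC=1: INC 1 -> ACC=-10
Event 26 (EXEC): [IRQ0] PC=2: DEC 2 -> ACC=-12
Event 27 (EXEC): [IRQ0] PC=3: IRET -> resume IRQ0 at PC=0 (depth now 1)
Event 28 (EXEC): [IRQ0] PC=0: DEC 1 -> ACC=-13
Event 29 (EXEC): [IRQ0] PC=1: INC 1 -> ACC=-12
Event 30 (EXEC): [IRQ0] PC=2: DEC 2 -> ACC=-14
Event 31 (EXEC): [IRQ0] PC=3: IRET -> resume MAIN at PC=1 (depth now 0)
Event 32 (EXEC): [MAIN] PC=1: INC 5 -> ACC=-9
Event 33 (EXEC): [MAIN] PC=2: NOP
Event 34 (EXEC): [MAIN] PC=3: DEC 2 -> ACC=-11
Event 35 (EXEC): [MAIN] PC=4: HALT

Answer: -11 MAIN 0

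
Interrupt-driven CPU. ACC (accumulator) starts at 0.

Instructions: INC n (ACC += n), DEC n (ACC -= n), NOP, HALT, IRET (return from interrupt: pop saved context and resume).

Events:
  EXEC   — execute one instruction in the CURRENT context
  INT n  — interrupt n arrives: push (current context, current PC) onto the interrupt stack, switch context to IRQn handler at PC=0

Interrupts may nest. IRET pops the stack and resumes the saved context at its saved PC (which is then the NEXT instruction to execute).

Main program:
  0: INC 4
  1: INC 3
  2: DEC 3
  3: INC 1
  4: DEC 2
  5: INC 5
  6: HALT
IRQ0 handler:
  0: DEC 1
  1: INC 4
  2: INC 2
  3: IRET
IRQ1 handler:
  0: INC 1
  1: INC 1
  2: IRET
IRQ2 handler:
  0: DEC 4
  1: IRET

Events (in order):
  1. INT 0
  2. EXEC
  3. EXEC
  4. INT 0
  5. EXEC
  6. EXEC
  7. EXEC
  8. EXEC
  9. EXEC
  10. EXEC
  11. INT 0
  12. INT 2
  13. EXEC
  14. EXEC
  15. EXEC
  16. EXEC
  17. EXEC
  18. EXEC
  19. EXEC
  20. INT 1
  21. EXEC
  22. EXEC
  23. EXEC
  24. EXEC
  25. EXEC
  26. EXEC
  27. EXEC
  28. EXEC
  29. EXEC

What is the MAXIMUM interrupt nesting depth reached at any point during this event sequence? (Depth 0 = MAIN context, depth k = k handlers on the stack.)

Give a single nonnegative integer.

Event 1 (INT 0): INT 0 arrives: push (MAIN, PC=0), enter IRQ0 at PC=0 (depth now 1) [depth=1]
Event 2 (EXEC): [IRQ0] PC=0: DEC 1 -> ACC=-1 [depth=1]
Event 3 (EXEC): [IRQ0] PC=1: INC 4 -> ACC=3 [depth=1]
Event 4 (INT 0): INT 0 arrives: push (IRQ0, PC=2), enter IRQ0 at PC=0 (depth now 2) [depth=2]
Event 5 (EXEC): [IRQ0] PC=0: DEC 1 -> ACC=2 [depth=2]
Event 6 (EXEC): [IRQ0] PC=1: INC 4 -> ACC=6 [depth=2]
Event 7 (EXEC): [IRQ0] PC=2: INC 2 -> ACC=8 [depth=2]
Event 8 (EXEC): [IRQ0] PC=3: IRET -> resume IRQ0 at PC=2 (depth now 1) [depth=1]
Event 9 (EXEC): [IRQ0] PC=2: INC 2 -> ACC=10 [depth=1]
Event 10 (EXEC): [IRQ0] PC=3: IRET -> resume MAIN at PC=0 (depth now 0) [depth=0]
Event 11 (INT 0): INT 0 arrives: push (MAIN, PC=0), enter IRQ0 at PC=0 (depth now 1) [depth=1]
Event 12 (INT 2): INT 2 arrives: push (IRQ0, PC=0), enter IRQ2 at PC=0 (depth now 2) [depth=2]
Event 13 (EXEC): [IRQ2] PC=0: DEC 4 -> ACC=6 [depth=2]
Event 14 (EXEC): [IRQ2] PC=1: IRET -> resume IRQ0 at PC=0 (depth now 1) [depth=1]
Event 15 (EXEC): [IRQ0] PC=0: DEC 1 -> ACC=5 [depth=1]
Event 16 (EXEC): [IRQ0] PC=1: INC 4 -> ACC=9 [depth=1]
Event 17 (EXEC): [IRQ0] PC=2: INC 2 -> ACC=11 [depth=1]
Event 18 (EXEC): [IRQ0] PC=3: IRET -> resume MAIN at PC=0 (depth now 0) [depth=0]
Event 19 (EXEC): [MAIN] PC=0: INC 4 -> ACC=15 [depth=0]
Event 20 (INT 1): INT 1 arrives: push (MAIN, PC=1), enter IRQ1 at PC=0 (depth now 1) [depth=1]
Event 21 (EXEC): [IRQ1] PC=0: INC 1 -> ACC=16 [depth=1]
Event 22 (EXEC): [IRQ1] PC=1: INC 1 -> ACC=17 [depth=1]
Event 23 (EXEC): [IRQ1] PC=2: IRET -> resume MAIN at PC=1 (depth now 0) [depth=0]
Event 24 (EXEC): [MAIN] PC=1: INC 3 -> ACC=20 [depth=0]
Event 25 (EXEC): [MAIN] PC=2: DEC 3 -> ACC=17 [depth=0]
Event 26 (EXEC): [MAIN] PC=3: INC 1 -> ACC=18 [depth=0]
Event 27 (EXEC): [MAIN] PC=4: DEC 2 -> ACC=16 [depth=0]
Event 28 (EXEC): [MAIN] PC=5: INC 5 -> ACC=21 [depth=0]
Event 29 (EXEC): [MAIN] PC=6: HALT [depth=0]
Max depth observed: 2

Answer: 2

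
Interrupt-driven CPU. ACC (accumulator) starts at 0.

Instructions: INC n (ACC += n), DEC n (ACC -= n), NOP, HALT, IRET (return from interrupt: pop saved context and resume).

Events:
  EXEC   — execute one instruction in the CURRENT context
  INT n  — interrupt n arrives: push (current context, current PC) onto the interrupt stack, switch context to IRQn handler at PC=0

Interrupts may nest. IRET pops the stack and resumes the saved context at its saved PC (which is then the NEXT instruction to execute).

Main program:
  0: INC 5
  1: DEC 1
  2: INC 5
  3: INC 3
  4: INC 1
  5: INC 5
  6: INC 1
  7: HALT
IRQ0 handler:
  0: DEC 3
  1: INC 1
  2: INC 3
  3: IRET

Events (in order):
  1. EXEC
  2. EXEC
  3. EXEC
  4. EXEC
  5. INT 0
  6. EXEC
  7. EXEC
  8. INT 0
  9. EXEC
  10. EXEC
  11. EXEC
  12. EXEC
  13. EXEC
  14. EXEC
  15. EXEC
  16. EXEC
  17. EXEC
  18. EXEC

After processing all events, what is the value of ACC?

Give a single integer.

Event 1 (EXEC): [MAIN] PC=0: INC 5 -> ACC=5
Event 2 (EXEC): [MAIN] PC=1: DEC 1 -> ACC=4
Event 3 (EXEC): [MAIN] PC=2: INC 5 -> ACC=9
Event 4 (EXEC): [MAIN] PC=3: INC 3 -> ACC=12
Event 5 (INT 0): INT 0 arrives: push (MAIN, PC=4), enter IRQ0 at PC=0 (depth now 1)
Event 6 (EXEC): [IRQ0] PC=0: DEC 3 -> ACC=9
Event 7 (EXEC): [IRQ0] PC=1: INC 1 -> ACC=10
Event 8 (INT 0): INT 0 arrives: push (IRQ0, PC=2), enter IRQ0 at PC=0 (depth now 2)
Event 9 (EXEC): [IRQ0] PC=0: DEC 3 -> ACC=7
Event 10 (EXEC): [IRQ0] PC=1: INC 1 -> ACC=8
Event 11 (EXEC): [IRQ0] PC=2: INC 3 -> ACC=11
Event 12 (EXEC): [IRQ0] PC=3: IRET -> resume IRQ0 at PC=2 (depth now 1)
Event 13 (EXEC): [IRQ0] PC=2: INC 3 -> ACC=14
Event 14 (EXEC): [IRQ0] PC=3: IRET -> resume MAIN at PC=4 (depth now 0)
Event 15 (EXEC): [MAIN] PC=4: INC 1 -> ACC=15
Event 16 (EXEC): [MAIN] PC=5: INC 5 -> ACC=20
Event 17 (EXEC): [MAIN] PC=6: INC 1 -> ACC=21
Event 18 (EXEC): [MAIN] PC=7: HALT

Answer: 21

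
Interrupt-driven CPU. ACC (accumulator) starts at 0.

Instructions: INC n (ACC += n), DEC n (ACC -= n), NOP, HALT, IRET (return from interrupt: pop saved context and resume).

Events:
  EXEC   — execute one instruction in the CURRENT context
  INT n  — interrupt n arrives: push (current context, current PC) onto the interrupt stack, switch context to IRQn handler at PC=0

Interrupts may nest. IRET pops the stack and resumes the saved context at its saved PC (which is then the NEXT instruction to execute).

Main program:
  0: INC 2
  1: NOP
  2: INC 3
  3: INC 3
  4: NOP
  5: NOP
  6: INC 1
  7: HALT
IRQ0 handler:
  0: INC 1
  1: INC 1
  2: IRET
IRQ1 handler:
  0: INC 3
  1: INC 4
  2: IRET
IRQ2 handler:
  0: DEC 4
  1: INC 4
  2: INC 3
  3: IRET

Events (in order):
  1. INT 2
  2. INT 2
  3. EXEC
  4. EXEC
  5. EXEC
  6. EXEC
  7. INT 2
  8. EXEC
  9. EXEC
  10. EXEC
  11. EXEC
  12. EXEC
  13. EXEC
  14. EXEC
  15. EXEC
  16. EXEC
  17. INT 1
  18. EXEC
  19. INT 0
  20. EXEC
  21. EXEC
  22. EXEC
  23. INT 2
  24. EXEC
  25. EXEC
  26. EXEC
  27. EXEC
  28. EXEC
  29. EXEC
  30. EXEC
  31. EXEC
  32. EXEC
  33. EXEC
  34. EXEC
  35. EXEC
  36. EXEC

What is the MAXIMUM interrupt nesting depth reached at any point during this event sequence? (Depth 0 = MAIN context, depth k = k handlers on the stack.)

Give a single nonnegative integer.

Event 1 (INT 2): INT 2 arrives: push (MAIN, PC=0), enter IRQ2 at PC=0 (depth now 1) [depth=1]
Event 2 (INT 2): INT 2 arrives: push (IRQ2, PC=0), enter IRQ2 at PC=0 (depth now 2) [depth=2]
Event 3 (EXEC): [IRQ2] PC=0: DEC 4 -> ACC=-4 [depth=2]
Event 4 (EXEC): [IRQ2] PC=1: INC 4 -> ACC=0 [depth=2]
Event 5 (EXEC): [IRQ2] PC=2: INC 3 -> ACC=3 [depth=2]
Event 6 (EXEC): [IRQ2] PC=3: IRET -> resume IRQ2 at PC=0 (depth now 1) [depth=1]
Event 7 (INT 2): INT 2 arrives: push (IRQ2, PC=0), enter IRQ2 at PC=0 (depth now 2) [depth=2]
Event 8 (EXEC): [IRQ2] PC=0: DEC 4 -> ACC=-1 [depth=2]
Event 9 (EXEC): [IRQ2] PC=1: INC 4 -> ACC=3 [depth=2]
Event 10 (EXEC): [IRQ2] PC=2: INC 3 -> ACC=6 [depth=2]
Event 11 (EXEC): [IRQ2] PC=3: IRET -> resume IRQ2 at PC=0 (depth now 1) [depth=1]
Event 12 (EXEC): [IRQ2] PC=0: DEC 4 -> ACC=2 [depth=1]
Event 13 (EXEC): [IRQ2] PC=1: INC 4 -> ACC=6 [depth=1]
Event 14 (EXEC): [IRQ2] PC=2: INC 3 -> ACC=9 [depth=1]
Event 15 (EXEC): [IRQ2] PC=3: IRET -> resume MAIN at PC=0 (depth now 0) [depth=0]
Event 16 (EXEC): [MAIN] PC=0: INC 2 -> ACC=11 [depth=0]
Event 17 (INT 1): INT 1 arrives: push (MAIN, PC=1), enter IRQ1 at PC=0 (depth now 1) [depth=1]
Event 18 (EXEC): [IRQ1] PC=0: INC 3 -> ACC=14 [depth=1]
Event 19 (INT 0): INT 0 arrives: push (IRQ1, PC=1), enter IRQ0 at PC=0 (depth now 2) [depth=2]
Event 20 (EXEC): [IRQ0] PC=0: INC 1 -> ACC=15 [depth=2]
Event 21 (EXEC): [IRQ0] PC=1: INC 1 -> ACC=16 [depth=2]
Event 22 (EXEC): [IRQ0] PC=2: IRET -> resume IRQ1 at PC=1 (depth now 1) [depth=1]
Event 23 (INT 2): INT 2 arrives: push (IRQ1, PC=1), enter IRQ2 at PC=0 (depth now 2) [depth=2]
Event 24 (EXEC): [IRQ2] PC=0: DEC 4 -> ACC=12 [depth=2]
Event 25 (EXEC): [IRQ2] PC=1: INC 4 -> ACC=16 [depth=2]
Event 26 (EXEC): [IRQ2] PC=2: INC 3 -> ACC=19 [depth=2]
Event 27 (EXEC): [IRQ2] PC=3: IRET -> resume IRQ1 at PC=1 (depth now 1) [depth=1]
Event 28 (EXEC): [IRQ1] PC=1: INC 4 -> ACC=23 [depth=1]
Event 29 (EXEC): [IRQ1] PC=2: IRET -> resume MAIN at PC=1 (depth now 0) [depth=0]
Event 30 (EXEC): [MAIN] PC=1: NOP [depth=0]
Event 31 (EXEC): [MAIN] PC=2: INC 3 -> ACC=26 [depth=0]
Event 32 (EXEC): [MAIN] PC=3: INC 3 -> ACC=29 [depth=0]
Event 33 (EXEC): [MAIN] PC=4: NOP [depth=0]
Event 34 (EXEC): [MAIN] PC=5: NOP [depth=0]
Event 35 (EXEC): [MAIN] PC=6: INC 1 -> ACC=30 [depth=0]
Event 36 (EXEC): [MAIN] PC=7: HALT [depth=0]
Max depth observed: 2

Answer: 2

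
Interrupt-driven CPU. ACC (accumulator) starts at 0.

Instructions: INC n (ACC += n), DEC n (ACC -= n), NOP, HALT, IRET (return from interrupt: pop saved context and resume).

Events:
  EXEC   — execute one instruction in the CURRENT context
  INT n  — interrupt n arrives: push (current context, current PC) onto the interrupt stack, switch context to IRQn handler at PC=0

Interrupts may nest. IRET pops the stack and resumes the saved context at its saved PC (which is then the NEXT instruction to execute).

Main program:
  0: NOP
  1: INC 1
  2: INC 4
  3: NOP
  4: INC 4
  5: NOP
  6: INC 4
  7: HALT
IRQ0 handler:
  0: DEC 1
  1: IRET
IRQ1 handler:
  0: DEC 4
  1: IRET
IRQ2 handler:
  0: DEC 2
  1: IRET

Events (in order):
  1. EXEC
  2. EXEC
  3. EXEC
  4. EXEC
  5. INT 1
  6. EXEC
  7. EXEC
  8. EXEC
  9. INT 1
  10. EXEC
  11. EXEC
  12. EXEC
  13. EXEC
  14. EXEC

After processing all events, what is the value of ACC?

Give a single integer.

Event 1 (EXEC): [MAIN] PC=0: NOP
Event 2 (EXEC): [MAIN] PC=1: INC 1 -> ACC=1
Event 3 (EXEC): [MAIN] PC=2: INC 4 -> ACC=5
Event 4 (EXEC): [MAIN] PC=3: NOP
Event 5 (INT 1): INT 1 arrives: push (MAIN, PC=4), enter IRQ1 at PC=0 (depth now 1)
Event 6 (EXEC): [IRQ1] PC=0: DEC 4 -> ACC=1
Event 7 (EXEC): [IRQ1] PC=1: IRET -> resume MAIN at PC=4 (depth now 0)
Event 8 (EXEC): [MAIN] PC=4: INC 4 -> ACC=5
Event 9 (INT 1): INT 1 arrives: push (MAIN, PC=5), enter IRQ1 at PC=0 (depth now 1)
Event 10 (EXEC): [IRQ1] PC=0: DEC 4 -> ACC=1
Event 11 (EXEC): [IRQ1] PC=1: IRET -> resume MAIN at PC=5 (depth now 0)
Event 12 (EXEC): [MAIN] PC=5: NOP
Event 13 (EXEC): [MAIN] PC=6: INC 4 -> ACC=5
Event 14 (EXEC): [MAIN] PC=7: HALT

Answer: 5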